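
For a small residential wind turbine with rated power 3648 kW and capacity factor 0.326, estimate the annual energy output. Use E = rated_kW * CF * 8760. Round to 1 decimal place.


Annual energy = rated_kW * capacity_factor * hours_per_year
Given: P_rated = 3648 kW, CF = 0.326, hours = 8760
E = 3648 * 0.326 * 8760
E = 10417812.5 kWh

10417812.5


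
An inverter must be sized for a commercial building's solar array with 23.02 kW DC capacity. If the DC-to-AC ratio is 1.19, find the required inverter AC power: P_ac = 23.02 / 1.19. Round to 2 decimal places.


The inverter AC capacity is determined by the DC/AC ratio.
Given: P_dc = 23.02 kW, DC/AC ratio = 1.19
P_ac = P_dc / ratio = 23.02 / 1.19
P_ac = 19.34 kW

19.34


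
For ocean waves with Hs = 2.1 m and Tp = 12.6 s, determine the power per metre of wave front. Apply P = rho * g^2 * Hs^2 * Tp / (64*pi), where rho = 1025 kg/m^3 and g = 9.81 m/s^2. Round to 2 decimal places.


Apply wave power formula:
  g^2 = 9.81^2 = 96.2361
  Hs^2 = 2.1^2 = 4.41
  Numerator = rho * g^2 * Hs^2 * Tp = 1025 * 96.2361 * 4.41 * 12.6 = 5481141.51
  Denominator = 64 * pi = 201.0619
  P = 5481141.51 / 201.0619 = 27260.96 W/m

27260.96


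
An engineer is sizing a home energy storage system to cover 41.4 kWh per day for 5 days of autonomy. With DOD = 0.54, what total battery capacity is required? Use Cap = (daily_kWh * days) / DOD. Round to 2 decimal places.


Total energy needed = daily * days = 41.4 * 5 = 207.0 kWh
Account for depth of discharge:
  Cap = total_energy / DOD = 207.0 / 0.54
  Cap = 383.33 kWh

383.33


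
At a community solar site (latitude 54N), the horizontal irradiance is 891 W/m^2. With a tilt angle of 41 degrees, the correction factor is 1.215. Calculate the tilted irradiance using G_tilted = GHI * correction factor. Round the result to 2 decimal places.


Identify the given values:
  GHI = 891 W/m^2, tilt correction factor = 1.215
Apply the formula G_tilted = GHI * factor:
  G_tilted = 891 * 1.215
  G_tilted = 1082.57 W/m^2

1082.57


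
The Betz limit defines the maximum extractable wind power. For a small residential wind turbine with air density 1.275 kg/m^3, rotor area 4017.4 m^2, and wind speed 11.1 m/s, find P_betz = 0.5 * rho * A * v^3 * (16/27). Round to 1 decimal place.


The Betz coefficient Cp_max = 16/27 = 0.5926
v^3 = 11.1^3 = 1367.631
P_betz = 0.5 * rho * A * v^3 * Cp_max
P_betz = 0.5 * 1.275 * 4017.4 * 1367.631 * 0.5926
P_betz = 2075632.3 W

2075632.3


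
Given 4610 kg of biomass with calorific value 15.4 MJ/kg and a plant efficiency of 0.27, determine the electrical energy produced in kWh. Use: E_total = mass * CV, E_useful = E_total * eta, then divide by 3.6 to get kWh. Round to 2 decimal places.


Total energy = mass * CV = 4610 * 15.4 = 70994.0 MJ
Useful energy = total * eta = 70994.0 * 0.27 = 19168.38 MJ
Convert to kWh: 19168.38 / 3.6
Useful energy = 5324.55 kWh

5324.55


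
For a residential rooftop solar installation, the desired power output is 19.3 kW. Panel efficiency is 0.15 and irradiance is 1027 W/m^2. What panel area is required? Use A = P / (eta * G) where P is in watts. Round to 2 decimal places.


Convert target power to watts: P = 19.3 * 1000 = 19300.0 W
Compute denominator: eta * G = 0.15 * 1027 = 154.05
Required area A = P / (eta * G) = 19300.0 / 154.05
A = 125.28 m^2

125.28


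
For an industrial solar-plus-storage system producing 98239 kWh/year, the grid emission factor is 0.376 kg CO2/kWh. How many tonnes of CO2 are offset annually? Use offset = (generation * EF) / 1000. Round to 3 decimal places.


CO2 offset in kg = generation * emission_factor
CO2 offset = 98239 * 0.376 = 36937.86 kg
Convert to tonnes:
  CO2 offset = 36937.86 / 1000 = 36.938 tonnes

36.938


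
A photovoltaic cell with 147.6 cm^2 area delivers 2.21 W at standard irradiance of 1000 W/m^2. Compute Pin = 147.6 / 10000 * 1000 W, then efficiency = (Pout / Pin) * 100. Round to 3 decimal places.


First compute the input power:
  Pin = area_cm2 / 10000 * G = 147.6 / 10000 * 1000 = 14.76 W
Then compute efficiency:
  Efficiency = (Pout / Pin) * 100 = (2.21 / 14.76) * 100
  Efficiency = 14.973%

14.973


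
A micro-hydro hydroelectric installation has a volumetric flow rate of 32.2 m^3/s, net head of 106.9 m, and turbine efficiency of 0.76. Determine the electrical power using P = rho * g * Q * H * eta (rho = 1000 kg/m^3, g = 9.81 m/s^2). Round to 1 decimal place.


Apply the hydropower formula P = rho * g * Q * H * eta
rho * g = 1000 * 9.81 = 9810.0
P = 9810.0 * 32.2 * 106.9 * 0.76
P = 25663517.2 W

25663517.2


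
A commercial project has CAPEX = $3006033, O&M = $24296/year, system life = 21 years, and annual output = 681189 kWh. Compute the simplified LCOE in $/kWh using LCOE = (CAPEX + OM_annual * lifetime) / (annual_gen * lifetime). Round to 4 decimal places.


Total cost = CAPEX + OM * lifetime = 3006033 + 24296 * 21 = 3006033 + 510216 = 3516249
Total generation = annual * lifetime = 681189 * 21 = 14304969 kWh
LCOE = 3516249 / 14304969
LCOE = 0.2458 $/kWh

0.2458


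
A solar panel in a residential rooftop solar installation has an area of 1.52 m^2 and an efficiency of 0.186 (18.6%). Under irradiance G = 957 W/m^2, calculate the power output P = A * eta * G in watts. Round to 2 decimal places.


Use the solar power formula P = A * eta * G.
Given: A = 1.52 m^2, eta = 0.186, G = 957 W/m^2
P = 1.52 * 0.186 * 957
P = 270.56 W

270.56


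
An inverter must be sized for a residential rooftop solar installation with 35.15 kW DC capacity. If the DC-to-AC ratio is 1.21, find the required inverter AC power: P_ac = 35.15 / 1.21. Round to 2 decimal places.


The inverter AC capacity is determined by the DC/AC ratio.
Given: P_dc = 35.15 kW, DC/AC ratio = 1.21
P_ac = P_dc / ratio = 35.15 / 1.21
P_ac = 29.05 kW

29.05


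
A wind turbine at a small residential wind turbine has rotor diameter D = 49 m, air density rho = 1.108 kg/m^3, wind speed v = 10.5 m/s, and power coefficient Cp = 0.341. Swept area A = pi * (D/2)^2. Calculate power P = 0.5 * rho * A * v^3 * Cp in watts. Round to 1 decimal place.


Step 1 -- Compute swept area:
  A = pi * (D/2)^2 = pi * (49/2)^2 = 1885.74 m^2
Step 2 -- Apply wind power equation:
  P = 0.5 * rho * A * v^3 * Cp
  v^3 = 10.5^3 = 1157.625
  P = 0.5 * 1.108 * 1885.74 * 1157.625 * 0.341
  P = 412395.7 W

412395.7


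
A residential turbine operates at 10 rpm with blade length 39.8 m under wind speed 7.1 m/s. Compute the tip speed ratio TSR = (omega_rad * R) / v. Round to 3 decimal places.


Convert rotational speed to rad/s:
  omega = 10 * 2 * pi / 60 = 1.0472 rad/s
Compute tip speed:
  v_tip = omega * R = 1.0472 * 39.8 = 41.678 m/s
Tip speed ratio:
  TSR = v_tip / v_wind = 41.678 / 7.1 = 5.870

5.870


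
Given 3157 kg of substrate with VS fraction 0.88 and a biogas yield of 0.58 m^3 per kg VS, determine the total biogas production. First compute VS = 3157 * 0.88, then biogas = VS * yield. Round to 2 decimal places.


Compute volatile solids:
  VS = mass * VS_fraction = 3157 * 0.88 = 2778.16 kg
Calculate biogas volume:
  Biogas = VS * specific_yield = 2778.16 * 0.58
  Biogas = 1611.33 m^3

1611.33


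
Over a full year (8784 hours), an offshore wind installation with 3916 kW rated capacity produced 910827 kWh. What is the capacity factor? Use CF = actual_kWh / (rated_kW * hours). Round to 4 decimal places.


Capacity factor = actual output / maximum possible output
Maximum possible = rated * hours = 3916 * 8784 = 34398144 kWh
CF = 910827 / 34398144
CF = 0.0265

0.0265


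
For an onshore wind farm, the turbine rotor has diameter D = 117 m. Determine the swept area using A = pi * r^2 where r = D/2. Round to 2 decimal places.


Compute the rotor radius:
  r = D / 2 = 117 / 2 = 58.5 m
Calculate swept area:
  A = pi * r^2 = pi * 58.5^2
  A = 10751.32 m^2

10751.32


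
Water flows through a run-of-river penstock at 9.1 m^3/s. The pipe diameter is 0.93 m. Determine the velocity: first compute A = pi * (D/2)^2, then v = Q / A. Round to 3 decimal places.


Compute pipe cross-sectional area:
  A = pi * (D/2)^2 = pi * (0.93/2)^2 = 0.6793 m^2
Calculate velocity:
  v = Q / A = 9.1 / 0.6793
  v = 13.396 m/s

13.396


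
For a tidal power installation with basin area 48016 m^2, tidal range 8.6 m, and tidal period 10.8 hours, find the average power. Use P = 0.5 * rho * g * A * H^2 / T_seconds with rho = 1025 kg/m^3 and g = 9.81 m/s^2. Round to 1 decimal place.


Convert period to seconds: T = 10.8 * 3600 = 38880.0 s
H^2 = 8.6^2 = 73.96
P = 0.5 * rho * g * A * H^2 / T
P = 0.5 * 1025 * 9.81 * 48016 * 73.96 / 38880.0
P = 459218.6 W

459218.6


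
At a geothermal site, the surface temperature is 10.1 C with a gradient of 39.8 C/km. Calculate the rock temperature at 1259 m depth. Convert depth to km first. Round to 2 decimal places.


Convert depth to km: 1259 / 1000 = 1.259 km
Temperature increase = gradient * depth_km = 39.8 * 1.259 = 50.11 C
Temperature at depth = T_surface + delta_T = 10.1 + 50.11
T = 60.21 C

60.21


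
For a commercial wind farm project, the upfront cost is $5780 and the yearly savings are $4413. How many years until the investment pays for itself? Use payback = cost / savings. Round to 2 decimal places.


Simple payback period = initial cost / annual savings
Payback = 5780 / 4413
Payback = 1.31 years

1.31


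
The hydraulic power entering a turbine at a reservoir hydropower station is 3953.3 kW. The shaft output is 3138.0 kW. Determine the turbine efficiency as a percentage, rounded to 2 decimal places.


Turbine efficiency = (output power / input power) * 100
eta = (3138.0 / 3953.3) * 100
eta = 79.38%

79.38


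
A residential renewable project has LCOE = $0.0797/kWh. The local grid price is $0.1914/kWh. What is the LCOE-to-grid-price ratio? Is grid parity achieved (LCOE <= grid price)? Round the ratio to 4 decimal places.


Compare LCOE to grid price:
  LCOE = $0.0797/kWh, Grid price = $0.1914/kWh
  Ratio = LCOE / grid_price = 0.0797 / 0.1914 = 0.4164
  Grid parity achieved (ratio <= 1)? yes

0.4164


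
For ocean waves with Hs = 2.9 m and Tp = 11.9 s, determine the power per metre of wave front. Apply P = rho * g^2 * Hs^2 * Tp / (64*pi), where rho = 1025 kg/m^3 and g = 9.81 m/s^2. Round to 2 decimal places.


Apply wave power formula:
  g^2 = 9.81^2 = 96.2361
  Hs^2 = 2.9^2 = 8.41
  Numerator = rho * g^2 * Hs^2 * Tp = 1025 * 96.2361 * 8.41 * 11.9 = 9871992.97
  Denominator = 64 * pi = 201.0619
  P = 9871992.97 / 201.0619 = 49099.26 W/m

49099.26


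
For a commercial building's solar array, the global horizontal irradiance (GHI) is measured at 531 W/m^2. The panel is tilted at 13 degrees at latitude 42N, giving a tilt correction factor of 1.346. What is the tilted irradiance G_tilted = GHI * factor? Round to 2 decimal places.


Identify the given values:
  GHI = 531 W/m^2, tilt correction factor = 1.346
Apply the formula G_tilted = GHI * factor:
  G_tilted = 531 * 1.346
  G_tilted = 714.73 W/m^2

714.73


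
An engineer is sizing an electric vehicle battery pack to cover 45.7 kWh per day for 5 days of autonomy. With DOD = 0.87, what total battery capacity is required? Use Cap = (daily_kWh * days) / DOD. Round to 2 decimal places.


Total energy needed = daily * days = 45.7 * 5 = 228.5 kWh
Account for depth of discharge:
  Cap = total_energy / DOD = 228.5 / 0.87
  Cap = 262.64 kWh

262.64


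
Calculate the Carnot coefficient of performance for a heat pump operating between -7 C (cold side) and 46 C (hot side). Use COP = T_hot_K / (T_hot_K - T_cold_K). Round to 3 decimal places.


Convert to Kelvin:
  T_hot = 46 + 273.15 = 319.15 K
  T_cold = -7 + 273.15 = 266.15 K
Apply Carnot COP formula:
  COP = T_hot_K / (T_hot_K - T_cold_K) = 319.15 / 53.0
  COP = 6.022

6.022


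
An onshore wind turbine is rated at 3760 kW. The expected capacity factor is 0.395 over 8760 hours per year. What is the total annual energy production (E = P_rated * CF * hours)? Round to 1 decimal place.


Annual energy = rated_kW * capacity_factor * hours_per_year
Given: P_rated = 3760 kW, CF = 0.395, hours = 8760
E = 3760 * 0.395 * 8760
E = 13010352.0 kWh

13010352.0


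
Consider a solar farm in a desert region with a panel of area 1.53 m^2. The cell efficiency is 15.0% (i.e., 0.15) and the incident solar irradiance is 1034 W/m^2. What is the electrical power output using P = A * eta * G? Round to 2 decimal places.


Use the solar power formula P = A * eta * G.
Given: A = 1.53 m^2, eta = 0.15, G = 1034 W/m^2
P = 1.53 * 0.15 * 1034
P = 237.30 W

237.30


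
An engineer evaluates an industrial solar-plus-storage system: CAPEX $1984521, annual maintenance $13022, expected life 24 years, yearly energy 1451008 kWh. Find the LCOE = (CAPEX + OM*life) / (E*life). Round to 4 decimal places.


Total cost = CAPEX + OM * lifetime = 1984521 + 13022 * 24 = 1984521 + 312528 = 2297049
Total generation = annual * lifetime = 1451008 * 24 = 34824192 kWh
LCOE = 2297049 / 34824192
LCOE = 0.0660 $/kWh

0.0660


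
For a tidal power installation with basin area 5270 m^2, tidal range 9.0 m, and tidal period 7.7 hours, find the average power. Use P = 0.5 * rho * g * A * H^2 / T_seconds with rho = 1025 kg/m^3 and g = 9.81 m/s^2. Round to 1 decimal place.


Convert period to seconds: T = 7.7 * 3600 = 27720.0 s
H^2 = 9.0^2 = 81.0
P = 0.5 * rho * g * A * H^2 / T
P = 0.5 * 1025 * 9.81 * 5270 * 81.0 / 27720.0
P = 77422.2 W

77422.2


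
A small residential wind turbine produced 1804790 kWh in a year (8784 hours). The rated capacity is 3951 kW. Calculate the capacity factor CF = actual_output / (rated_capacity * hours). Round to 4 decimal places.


Capacity factor = actual output / maximum possible output
Maximum possible = rated * hours = 3951 * 8784 = 34705584 kWh
CF = 1804790 / 34705584
CF = 0.0520

0.0520


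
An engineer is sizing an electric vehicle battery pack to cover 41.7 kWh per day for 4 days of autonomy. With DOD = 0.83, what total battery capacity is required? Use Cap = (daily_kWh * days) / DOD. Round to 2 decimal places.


Total energy needed = daily * days = 41.7 * 4 = 166.8 kWh
Account for depth of discharge:
  Cap = total_energy / DOD = 166.8 / 0.83
  Cap = 200.96 kWh

200.96


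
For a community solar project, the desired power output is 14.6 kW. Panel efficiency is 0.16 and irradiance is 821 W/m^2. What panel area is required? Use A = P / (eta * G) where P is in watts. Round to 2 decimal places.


Convert target power to watts: P = 14.6 * 1000 = 14600.0 W
Compute denominator: eta * G = 0.16 * 821 = 131.36
Required area A = P / (eta * G) = 14600.0 / 131.36
A = 111.14 m^2

111.14


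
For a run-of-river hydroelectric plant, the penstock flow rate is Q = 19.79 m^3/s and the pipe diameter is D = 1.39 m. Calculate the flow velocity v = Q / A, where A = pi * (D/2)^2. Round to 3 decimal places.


Compute pipe cross-sectional area:
  A = pi * (D/2)^2 = pi * (1.39/2)^2 = 1.5175 m^2
Calculate velocity:
  v = Q / A = 19.79 / 1.5175
  v = 13.041 m/s

13.041


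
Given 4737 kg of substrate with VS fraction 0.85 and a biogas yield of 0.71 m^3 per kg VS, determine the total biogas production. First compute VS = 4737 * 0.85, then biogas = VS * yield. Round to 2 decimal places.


Compute volatile solids:
  VS = mass * VS_fraction = 4737 * 0.85 = 4026.45 kg
Calculate biogas volume:
  Biogas = VS * specific_yield = 4026.45 * 0.71
  Biogas = 2858.78 m^3

2858.78


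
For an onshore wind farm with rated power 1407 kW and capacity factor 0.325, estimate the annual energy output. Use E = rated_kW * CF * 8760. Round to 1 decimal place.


Annual energy = rated_kW * capacity_factor * hours_per_year
Given: P_rated = 1407 kW, CF = 0.325, hours = 8760
E = 1407 * 0.325 * 8760
E = 4005729.0 kWh

4005729.0


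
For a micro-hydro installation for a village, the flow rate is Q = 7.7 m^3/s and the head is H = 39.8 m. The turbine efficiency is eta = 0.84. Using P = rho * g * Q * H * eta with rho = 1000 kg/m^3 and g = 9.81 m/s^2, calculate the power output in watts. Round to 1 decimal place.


Apply the hydropower formula P = rho * g * Q * H * eta
rho * g = 1000 * 9.81 = 9810.0
P = 9810.0 * 7.7 * 39.8 * 0.84
P = 2525353.0 W

2525353.0


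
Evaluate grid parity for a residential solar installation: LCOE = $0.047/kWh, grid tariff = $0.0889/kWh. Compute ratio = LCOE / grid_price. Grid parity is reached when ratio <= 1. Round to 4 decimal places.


Compare LCOE to grid price:
  LCOE = $0.047/kWh, Grid price = $0.0889/kWh
  Ratio = LCOE / grid_price = 0.047 / 0.0889 = 0.5287
  Grid parity achieved (ratio <= 1)? yes

0.5287


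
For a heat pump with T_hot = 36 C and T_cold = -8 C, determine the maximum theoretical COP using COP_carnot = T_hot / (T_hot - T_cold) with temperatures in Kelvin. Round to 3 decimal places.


Convert to Kelvin:
  T_hot = 36 + 273.15 = 309.15 K
  T_cold = -8 + 273.15 = 265.15 K
Apply Carnot COP formula:
  COP = T_hot_K / (T_hot_K - T_cold_K) = 309.15 / 44.0
  COP = 7.026

7.026


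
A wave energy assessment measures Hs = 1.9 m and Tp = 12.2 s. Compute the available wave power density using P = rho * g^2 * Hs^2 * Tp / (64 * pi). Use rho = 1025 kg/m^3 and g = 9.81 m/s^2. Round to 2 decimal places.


Apply wave power formula:
  g^2 = 9.81^2 = 96.2361
  Hs^2 = 1.9^2 = 3.61
  Numerator = rho * g^2 * Hs^2 * Tp = 1025 * 96.2361 * 3.61 * 12.2 = 4344391.07
  Denominator = 64 * pi = 201.0619
  P = 4344391.07 / 201.0619 = 21607.23 W/m

21607.23


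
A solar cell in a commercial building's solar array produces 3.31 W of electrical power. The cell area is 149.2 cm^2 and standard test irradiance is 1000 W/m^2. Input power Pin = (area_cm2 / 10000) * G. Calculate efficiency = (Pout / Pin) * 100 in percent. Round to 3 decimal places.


First compute the input power:
  Pin = area_cm2 / 10000 * G = 149.2 / 10000 * 1000 = 14.92 W
Then compute efficiency:
  Efficiency = (Pout / Pin) * 100 = (3.31 / 14.92) * 100
  Efficiency = 22.185%

22.185


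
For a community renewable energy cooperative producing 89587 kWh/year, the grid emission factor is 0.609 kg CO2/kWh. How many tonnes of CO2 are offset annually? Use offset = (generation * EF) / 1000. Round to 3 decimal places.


CO2 offset in kg = generation * emission_factor
CO2 offset = 89587 * 0.609 = 54558.48 kg
Convert to tonnes:
  CO2 offset = 54558.48 / 1000 = 54.558 tonnes

54.558


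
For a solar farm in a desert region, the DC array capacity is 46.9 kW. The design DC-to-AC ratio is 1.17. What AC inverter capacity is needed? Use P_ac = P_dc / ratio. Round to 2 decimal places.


The inverter AC capacity is determined by the DC/AC ratio.
Given: P_dc = 46.9 kW, DC/AC ratio = 1.17
P_ac = P_dc / ratio = 46.9 / 1.17
P_ac = 40.09 kW

40.09


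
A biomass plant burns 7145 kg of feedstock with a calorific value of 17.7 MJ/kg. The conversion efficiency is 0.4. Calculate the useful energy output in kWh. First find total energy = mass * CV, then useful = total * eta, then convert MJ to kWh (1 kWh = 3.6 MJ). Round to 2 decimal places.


Total energy = mass * CV = 7145 * 17.7 = 126466.5 MJ
Useful energy = total * eta = 126466.5 * 0.4 = 50586.6 MJ
Convert to kWh: 50586.6 / 3.6
Useful energy = 14051.83 kWh

14051.83


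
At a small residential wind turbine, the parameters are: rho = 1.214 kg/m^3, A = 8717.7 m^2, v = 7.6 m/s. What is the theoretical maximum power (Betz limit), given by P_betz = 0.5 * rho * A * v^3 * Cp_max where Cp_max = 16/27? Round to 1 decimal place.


The Betz coefficient Cp_max = 16/27 = 0.5926
v^3 = 7.6^3 = 438.976
P_betz = 0.5 * rho * A * v^3 * Cp_max
P_betz = 0.5 * 1.214 * 8717.7 * 438.976 * 0.5926
P_betz = 1376536.1 W

1376536.1


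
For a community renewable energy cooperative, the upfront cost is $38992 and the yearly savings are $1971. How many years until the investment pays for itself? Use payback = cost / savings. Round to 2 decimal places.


Simple payback period = initial cost / annual savings
Payback = 38992 / 1971
Payback = 19.78 years

19.78


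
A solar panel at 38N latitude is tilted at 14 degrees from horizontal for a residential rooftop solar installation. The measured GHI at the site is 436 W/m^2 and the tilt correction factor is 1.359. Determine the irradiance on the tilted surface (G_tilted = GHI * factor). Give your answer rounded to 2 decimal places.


Identify the given values:
  GHI = 436 W/m^2, tilt correction factor = 1.359
Apply the formula G_tilted = GHI * factor:
  G_tilted = 436 * 1.359
  G_tilted = 592.52 W/m^2

592.52


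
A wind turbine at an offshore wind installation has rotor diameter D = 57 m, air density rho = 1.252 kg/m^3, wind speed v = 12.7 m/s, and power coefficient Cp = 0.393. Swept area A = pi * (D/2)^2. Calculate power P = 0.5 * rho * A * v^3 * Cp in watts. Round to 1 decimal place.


Step 1 -- Compute swept area:
  A = pi * (D/2)^2 = pi * (57/2)^2 = 2551.76 m^2
Step 2 -- Apply wind power equation:
  P = 0.5 * rho * A * v^3 * Cp
  v^3 = 12.7^3 = 2048.383
  P = 0.5 * 1.252 * 2551.76 * 2048.383 * 0.393
  P = 1285930.9 W

1285930.9


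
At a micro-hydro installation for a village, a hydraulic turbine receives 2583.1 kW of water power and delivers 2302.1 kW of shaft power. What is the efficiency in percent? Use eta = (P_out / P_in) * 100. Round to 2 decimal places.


Turbine efficiency = (output power / input power) * 100
eta = (2302.1 / 2583.1) * 100
eta = 89.12%

89.12


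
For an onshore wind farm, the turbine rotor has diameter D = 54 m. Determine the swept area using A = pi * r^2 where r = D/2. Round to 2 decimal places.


Compute the rotor radius:
  r = D / 2 = 54 / 2 = 27.0 m
Calculate swept area:
  A = pi * r^2 = pi * 27.0^2
  A = 2290.22 m^2

2290.22


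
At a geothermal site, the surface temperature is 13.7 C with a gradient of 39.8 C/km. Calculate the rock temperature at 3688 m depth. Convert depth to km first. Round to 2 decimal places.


Convert depth to km: 3688 / 1000 = 3.688 km
Temperature increase = gradient * depth_km = 39.8 * 3.688 = 146.78 C
Temperature at depth = T_surface + delta_T = 13.7 + 146.78
T = 160.48 C

160.48


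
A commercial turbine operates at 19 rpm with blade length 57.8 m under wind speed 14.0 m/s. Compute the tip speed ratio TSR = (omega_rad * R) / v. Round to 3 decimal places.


Convert rotational speed to rad/s:
  omega = 19 * 2 * pi / 60 = 1.9897 rad/s
Compute tip speed:
  v_tip = omega * R = 1.9897 * 57.8 = 115.003 m/s
Tip speed ratio:
  TSR = v_tip / v_wind = 115.003 / 14.0 = 8.215

8.215


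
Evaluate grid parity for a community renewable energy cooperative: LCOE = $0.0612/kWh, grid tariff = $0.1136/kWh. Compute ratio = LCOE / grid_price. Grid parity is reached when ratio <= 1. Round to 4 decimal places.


Compare LCOE to grid price:
  LCOE = $0.0612/kWh, Grid price = $0.1136/kWh
  Ratio = LCOE / grid_price = 0.0612 / 0.1136 = 0.5387
  Grid parity achieved (ratio <= 1)? yes

0.5387


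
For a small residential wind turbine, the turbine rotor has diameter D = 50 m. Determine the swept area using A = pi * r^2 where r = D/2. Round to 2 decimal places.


Compute the rotor radius:
  r = D / 2 = 50 / 2 = 25.0 m
Calculate swept area:
  A = pi * r^2 = pi * 25.0^2
  A = 1963.50 m^2

1963.50


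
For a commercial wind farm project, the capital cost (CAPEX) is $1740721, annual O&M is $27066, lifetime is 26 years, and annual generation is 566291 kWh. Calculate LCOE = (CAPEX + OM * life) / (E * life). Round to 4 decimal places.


Total cost = CAPEX + OM * lifetime = 1740721 + 27066 * 26 = 1740721 + 703716 = 2444437
Total generation = annual * lifetime = 566291 * 26 = 14723566 kWh
LCOE = 2444437 / 14723566
LCOE = 0.1660 $/kWh

0.1660


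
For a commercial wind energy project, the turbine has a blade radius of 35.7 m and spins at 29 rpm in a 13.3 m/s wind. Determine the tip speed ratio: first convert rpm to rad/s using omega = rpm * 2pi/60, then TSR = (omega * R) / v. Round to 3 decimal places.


Convert rotational speed to rad/s:
  omega = 29 * 2 * pi / 60 = 3.0369 rad/s
Compute tip speed:
  v_tip = omega * R = 3.0369 * 35.7 = 108.416 m/s
Tip speed ratio:
  TSR = v_tip / v_wind = 108.416 / 13.3 = 8.152

8.152


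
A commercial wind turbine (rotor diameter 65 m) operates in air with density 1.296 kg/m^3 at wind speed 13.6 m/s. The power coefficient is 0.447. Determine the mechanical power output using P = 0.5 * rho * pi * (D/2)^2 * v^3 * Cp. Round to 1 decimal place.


Step 1 -- Compute swept area:
  A = pi * (D/2)^2 = pi * (65/2)^2 = 3318.31 m^2
Step 2 -- Apply wind power equation:
  P = 0.5 * rho * A * v^3 * Cp
  v^3 = 13.6^3 = 2515.456
  P = 0.5 * 1.296 * 3318.31 * 2515.456 * 0.447
  P = 2417774.8 W

2417774.8


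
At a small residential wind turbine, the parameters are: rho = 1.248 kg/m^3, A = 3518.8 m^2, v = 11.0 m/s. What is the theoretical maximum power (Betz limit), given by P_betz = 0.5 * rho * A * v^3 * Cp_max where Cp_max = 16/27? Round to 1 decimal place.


The Betz coefficient Cp_max = 16/27 = 0.5926
v^3 = 11.0^3 = 1331.0
P_betz = 0.5 * rho * A * v^3 * Cp_max
P_betz = 0.5 * 1.248 * 3518.8 * 1331.0 * 0.5926
P_betz = 1731862.7 W

1731862.7


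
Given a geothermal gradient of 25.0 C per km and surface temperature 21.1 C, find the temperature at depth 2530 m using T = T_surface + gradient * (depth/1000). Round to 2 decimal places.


Convert depth to km: 2530 / 1000 = 2.53 km
Temperature increase = gradient * depth_km = 25.0 * 2.53 = 63.25 C
Temperature at depth = T_surface + delta_T = 21.1 + 63.25
T = 84.35 C

84.35


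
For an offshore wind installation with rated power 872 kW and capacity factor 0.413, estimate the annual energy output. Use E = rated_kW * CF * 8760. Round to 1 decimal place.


Annual energy = rated_kW * capacity_factor * hours_per_year
Given: P_rated = 872 kW, CF = 0.413, hours = 8760
E = 872 * 0.413 * 8760
E = 3154791.4 kWh

3154791.4


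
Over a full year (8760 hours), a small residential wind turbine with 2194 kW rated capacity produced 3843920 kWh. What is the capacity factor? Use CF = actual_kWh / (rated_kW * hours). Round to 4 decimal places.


Capacity factor = actual output / maximum possible output
Maximum possible = rated * hours = 2194 * 8760 = 19219440 kWh
CF = 3843920 / 19219440
CF = 0.2000

0.2000


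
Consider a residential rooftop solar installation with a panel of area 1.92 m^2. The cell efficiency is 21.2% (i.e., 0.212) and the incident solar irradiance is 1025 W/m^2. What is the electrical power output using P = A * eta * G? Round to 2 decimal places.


Use the solar power formula P = A * eta * G.
Given: A = 1.92 m^2, eta = 0.212, G = 1025 W/m^2
P = 1.92 * 0.212 * 1025
P = 417.22 W

417.22


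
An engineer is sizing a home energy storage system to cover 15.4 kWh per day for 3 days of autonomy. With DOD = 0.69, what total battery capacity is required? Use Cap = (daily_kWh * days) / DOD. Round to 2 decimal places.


Total energy needed = daily * days = 15.4 * 3 = 46.2 kWh
Account for depth of discharge:
  Cap = total_energy / DOD = 46.2 / 0.69
  Cap = 66.96 kWh

66.96


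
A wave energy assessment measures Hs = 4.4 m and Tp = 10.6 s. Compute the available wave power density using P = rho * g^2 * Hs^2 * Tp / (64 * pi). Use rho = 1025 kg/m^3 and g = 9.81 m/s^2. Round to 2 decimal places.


Apply wave power formula:
  g^2 = 9.81^2 = 96.2361
  Hs^2 = 4.4^2 = 19.36
  Numerator = rho * g^2 * Hs^2 * Tp = 1025 * 96.2361 * 19.36 * 10.6 = 20242917.19
  Denominator = 64 * pi = 201.0619
  P = 20242917.19 / 201.0619 = 100680.01 W/m

100680.01


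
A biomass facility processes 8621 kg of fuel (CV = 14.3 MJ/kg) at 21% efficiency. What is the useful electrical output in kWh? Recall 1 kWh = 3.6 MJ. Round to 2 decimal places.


Total energy = mass * CV = 8621 * 14.3 = 123280.3 MJ
Useful energy = total * eta = 123280.3 * 0.21 = 25888.86 MJ
Convert to kWh: 25888.86 / 3.6
Useful energy = 7191.35 kWh

7191.35


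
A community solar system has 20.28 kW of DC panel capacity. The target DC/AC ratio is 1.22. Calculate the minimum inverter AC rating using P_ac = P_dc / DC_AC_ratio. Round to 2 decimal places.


The inverter AC capacity is determined by the DC/AC ratio.
Given: P_dc = 20.28 kW, DC/AC ratio = 1.22
P_ac = P_dc / ratio = 20.28 / 1.22
P_ac = 16.62 kW

16.62


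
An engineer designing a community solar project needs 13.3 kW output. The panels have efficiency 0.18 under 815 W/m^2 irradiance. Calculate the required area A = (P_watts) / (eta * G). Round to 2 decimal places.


Convert target power to watts: P = 13.3 * 1000 = 13300.0 W
Compute denominator: eta * G = 0.18 * 815 = 146.7
Required area A = P / (eta * G) = 13300.0 / 146.7
A = 90.66 m^2

90.66


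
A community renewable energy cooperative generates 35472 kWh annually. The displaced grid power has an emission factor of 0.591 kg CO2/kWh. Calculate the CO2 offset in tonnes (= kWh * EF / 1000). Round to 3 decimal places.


CO2 offset in kg = generation * emission_factor
CO2 offset = 35472 * 0.591 = 20963.95 kg
Convert to tonnes:
  CO2 offset = 20963.95 / 1000 = 20.964 tonnes

20.964


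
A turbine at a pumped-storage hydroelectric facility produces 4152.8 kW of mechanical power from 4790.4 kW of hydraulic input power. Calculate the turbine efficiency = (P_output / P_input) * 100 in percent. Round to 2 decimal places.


Turbine efficiency = (output power / input power) * 100
eta = (4152.8 / 4790.4) * 100
eta = 86.69%

86.69


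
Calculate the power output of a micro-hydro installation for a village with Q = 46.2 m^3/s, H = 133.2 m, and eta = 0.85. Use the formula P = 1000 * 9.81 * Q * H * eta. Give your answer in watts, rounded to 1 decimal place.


Apply the hydropower formula P = rho * g * Q * H * eta
rho * g = 1000 * 9.81 = 9810.0
P = 9810.0 * 46.2 * 133.2 * 0.85
P = 51313794.8 W

51313794.8


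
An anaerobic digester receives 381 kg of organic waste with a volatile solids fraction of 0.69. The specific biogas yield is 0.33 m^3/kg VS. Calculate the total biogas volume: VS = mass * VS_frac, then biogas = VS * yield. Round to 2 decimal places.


Compute volatile solids:
  VS = mass * VS_fraction = 381 * 0.69 = 262.89 kg
Calculate biogas volume:
  Biogas = VS * specific_yield = 262.89 * 0.33
  Biogas = 86.75 m^3

86.75


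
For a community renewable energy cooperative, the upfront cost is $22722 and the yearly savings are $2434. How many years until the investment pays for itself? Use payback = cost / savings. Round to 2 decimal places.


Simple payback period = initial cost / annual savings
Payback = 22722 / 2434
Payback = 9.34 years

9.34


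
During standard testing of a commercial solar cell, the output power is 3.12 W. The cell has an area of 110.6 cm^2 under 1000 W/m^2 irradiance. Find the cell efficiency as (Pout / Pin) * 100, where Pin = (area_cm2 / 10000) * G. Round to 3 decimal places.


First compute the input power:
  Pin = area_cm2 / 10000 * G = 110.6 / 10000 * 1000 = 11.06 W
Then compute efficiency:
  Efficiency = (Pout / Pin) * 100 = (3.12 / 11.06) * 100
  Efficiency = 28.210%

28.210


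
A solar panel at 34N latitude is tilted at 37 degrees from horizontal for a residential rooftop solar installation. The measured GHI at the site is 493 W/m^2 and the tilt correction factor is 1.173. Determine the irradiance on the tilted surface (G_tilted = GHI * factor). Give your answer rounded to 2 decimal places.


Identify the given values:
  GHI = 493 W/m^2, tilt correction factor = 1.173
Apply the formula G_tilted = GHI * factor:
  G_tilted = 493 * 1.173
  G_tilted = 578.29 W/m^2

578.29


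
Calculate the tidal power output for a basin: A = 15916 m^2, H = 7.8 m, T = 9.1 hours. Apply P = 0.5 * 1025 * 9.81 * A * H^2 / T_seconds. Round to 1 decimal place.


Convert period to seconds: T = 9.1 * 3600 = 32760.0 s
H^2 = 7.8^2 = 60.84
P = 0.5 * rho * g * A * H^2 / T
P = 0.5 * 1025 * 9.81 * 15916 * 60.84 / 32760.0
P = 148608.0 W

148608.0


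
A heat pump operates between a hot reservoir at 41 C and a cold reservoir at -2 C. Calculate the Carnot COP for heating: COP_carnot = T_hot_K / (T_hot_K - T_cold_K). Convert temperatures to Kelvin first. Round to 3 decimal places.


Convert to Kelvin:
  T_hot = 41 + 273.15 = 314.15 K
  T_cold = -2 + 273.15 = 271.15 K
Apply Carnot COP formula:
  COP = T_hot_K / (T_hot_K - T_cold_K) = 314.15 / 43.0
  COP = 7.306

7.306


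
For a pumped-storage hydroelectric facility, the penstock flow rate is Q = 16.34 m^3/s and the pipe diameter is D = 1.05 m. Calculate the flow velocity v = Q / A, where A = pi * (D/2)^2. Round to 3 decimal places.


Compute pipe cross-sectional area:
  A = pi * (D/2)^2 = pi * (1.05/2)^2 = 0.8659 m^2
Calculate velocity:
  v = Q / A = 16.34 / 0.8659
  v = 18.871 m/s

18.871


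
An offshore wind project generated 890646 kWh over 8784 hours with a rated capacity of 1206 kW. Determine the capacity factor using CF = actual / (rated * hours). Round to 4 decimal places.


Capacity factor = actual output / maximum possible output
Maximum possible = rated * hours = 1206 * 8784 = 10593504 kWh
CF = 890646 / 10593504
CF = 0.0841

0.0841


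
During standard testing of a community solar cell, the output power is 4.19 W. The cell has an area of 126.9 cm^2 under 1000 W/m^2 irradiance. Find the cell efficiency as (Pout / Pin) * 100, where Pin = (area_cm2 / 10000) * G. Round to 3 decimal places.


First compute the input power:
  Pin = area_cm2 / 10000 * G = 126.9 / 10000 * 1000 = 12.69 W
Then compute efficiency:
  Efficiency = (Pout / Pin) * 100 = (4.19 / 12.69) * 100
  Efficiency = 33.018%

33.018


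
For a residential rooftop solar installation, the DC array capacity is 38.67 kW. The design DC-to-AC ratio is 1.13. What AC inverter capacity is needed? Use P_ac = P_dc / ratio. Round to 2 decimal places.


The inverter AC capacity is determined by the DC/AC ratio.
Given: P_dc = 38.67 kW, DC/AC ratio = 1.13
P_ac = P_dc / ratio = 38.67 / 1.13
P_ac = 34.22 kW

34.22


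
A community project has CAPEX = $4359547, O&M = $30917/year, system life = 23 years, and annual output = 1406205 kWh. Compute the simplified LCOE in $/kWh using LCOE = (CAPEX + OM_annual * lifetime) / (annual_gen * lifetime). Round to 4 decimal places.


Total cost = CAPEX + OM * lifetime = 4359547 + 30917 * 23 = 4359547 + 711091 = 5070638
Total generation = annual * lifetime = 1406205 * 23 = 32342715 kWh
LCOE = 5070638 / 32342715
LCOE = 0.1568 $/kWh

0.1568


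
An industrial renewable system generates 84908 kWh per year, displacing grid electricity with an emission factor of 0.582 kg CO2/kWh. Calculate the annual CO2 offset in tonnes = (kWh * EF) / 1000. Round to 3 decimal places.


CO2 offset in kg = generation * emission_factor
CO2 offset = 84908 * 0.582 = 49416.46 kg
Convert to tonnes:
  CO2 offset = 49416.46 / 1000 = 49.416 tonnes

49.416


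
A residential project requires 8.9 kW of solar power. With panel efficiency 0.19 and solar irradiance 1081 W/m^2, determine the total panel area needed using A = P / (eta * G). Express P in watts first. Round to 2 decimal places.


Convert target power to watts: P = 8.9 * 1000 = 8900.0 W
Compute denominator: eta * G = 0.19 * 1081 = 205.39
Required area A = P / (eta * G) = 8900.0 / 205.39
A = 43.33 m^2

43.33


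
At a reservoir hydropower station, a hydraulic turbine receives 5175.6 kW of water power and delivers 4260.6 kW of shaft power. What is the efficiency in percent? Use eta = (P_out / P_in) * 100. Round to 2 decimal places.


Turbine efficiency = (output power / input power) * 100
eta = (4260.6 / 5175.6) * 100
eta = 82.32%

82.32


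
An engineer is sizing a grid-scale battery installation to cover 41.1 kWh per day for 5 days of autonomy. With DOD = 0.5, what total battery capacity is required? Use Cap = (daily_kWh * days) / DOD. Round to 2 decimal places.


Total energy needed = daily * days = 41.1 * 5 = 205.5 kWh
Account for depth of discharge:
  Cap = total_energy / DOD = 205.5 / 0.5
  Cap = 411.00 kWh

411.00


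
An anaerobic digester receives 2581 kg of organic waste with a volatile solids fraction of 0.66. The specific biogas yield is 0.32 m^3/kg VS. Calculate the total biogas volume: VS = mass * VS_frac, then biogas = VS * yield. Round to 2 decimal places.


Compute volatile solids:
  VS = mass * VS_fraction = 2581 * 0.66 = 1703.46 kg
Calculate biogas volume:
  Biogas = VS * specific_yield = 1703.46 * 0.32
  Biogas = 545.11 m^3

545.11


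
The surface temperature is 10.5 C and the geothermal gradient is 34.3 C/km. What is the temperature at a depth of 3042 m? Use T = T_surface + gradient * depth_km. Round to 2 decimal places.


Convert depth to km: 3042 / 1000 = 3.042 km
Temperature increase = gradient * depth_km = 34.3 * 3.042 = 104.34 C
Temperature at depth = T_surface + delta_T = 10.5 + 104.34
T = 114.84 C

114.84


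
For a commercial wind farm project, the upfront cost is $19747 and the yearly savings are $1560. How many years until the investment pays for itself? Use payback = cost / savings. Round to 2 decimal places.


Simple payback period = initial cost / annual savings
Payback = 19747 / 1560
Payback = 12.66 years

12.66


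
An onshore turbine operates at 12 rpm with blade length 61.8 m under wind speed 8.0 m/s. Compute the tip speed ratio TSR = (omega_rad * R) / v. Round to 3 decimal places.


Convert rotational speed to rad/s:
  omega = 12 * 2 * pi / 60 = 1.2566 rad/s
Compute tip speed:
  v_tip = omega * R = 1.2566 * 61.8 = 77.66 m/s
Tip speed ratio:
  TSR = v_tip / v_wind = 77.66 / 8.0 = 9.708

9.708


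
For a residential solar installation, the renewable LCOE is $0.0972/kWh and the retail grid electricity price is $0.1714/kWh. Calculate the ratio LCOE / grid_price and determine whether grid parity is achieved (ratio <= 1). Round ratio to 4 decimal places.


Compare LCOE to grid price:
  LCOE = $0.0972/kWh, Grid price = $0.1714/kWh
  Ratio = LCOE / grid_price = 0.0972 / 0.1714 = 0.5671
  Grid parity achieved (ratio <= 1)? yes

0.5671


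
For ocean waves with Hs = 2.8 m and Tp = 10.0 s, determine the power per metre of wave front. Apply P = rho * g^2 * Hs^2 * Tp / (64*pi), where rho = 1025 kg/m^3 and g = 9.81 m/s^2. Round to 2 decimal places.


Apply wave power formula:
  g^2 = 9.81^2 = 96.2361
  Hs^2 = 2.8^2 = 7.84
  Numerator = rho * g^2 * Hs^2 * Tp = 1025 * 96.2361 * 7.84 * 10.0 = 7733533.0
  Denominator = 64 * pi = 201.0619
  P = 7733533.0 / 201.0619 = 38463.44 W/m

38463.44


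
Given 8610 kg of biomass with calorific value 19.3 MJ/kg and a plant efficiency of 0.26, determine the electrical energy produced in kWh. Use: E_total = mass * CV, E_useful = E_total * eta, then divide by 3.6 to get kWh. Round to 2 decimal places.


Total energy = mass * CV = 8610 * 19.3 = 166173.0 MJ
Useful energy = total * eta = 166173.0 * 0.26 = 43204.98 MJ
Convert to kWh: 43204.98 / 3.6
Useful energy = 12001.38 kWh

12001.38


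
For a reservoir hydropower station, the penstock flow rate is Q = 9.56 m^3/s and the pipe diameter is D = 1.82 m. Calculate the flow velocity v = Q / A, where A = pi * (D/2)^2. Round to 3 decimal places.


Compute pipe cross-sectional area:
  A = pi * (D/2)^2 = pi * (1.82/2)^2 = 2.6016 m^2
Calculate velocity:
  v = Q / A = 9.56 / 2.6016
  v = 3.675 m/s

3.675


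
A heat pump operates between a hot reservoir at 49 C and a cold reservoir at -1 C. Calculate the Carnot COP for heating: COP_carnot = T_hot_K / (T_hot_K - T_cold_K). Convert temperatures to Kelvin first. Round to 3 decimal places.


Convert to Kelvin:
  T_hot = 49 + 273.15 = 322.15 K
  T_cold = -1 + 273.15 = 272.15 K
Apply Carnot COP formula:
  COP = T_hot_K / (T_hot_K - T_cold_K) = 322.15 / 50.0
  COP = 6.443

6.443


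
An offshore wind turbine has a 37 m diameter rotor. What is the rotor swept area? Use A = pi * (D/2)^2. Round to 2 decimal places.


Compute the rotor radius:
  r = D / 2 = 37 / 2 = 18.5 m
Calculate swept area:
  A = pi * r^2 = pi * 18.5^2
  A = 1075.21 m^2

1075.21


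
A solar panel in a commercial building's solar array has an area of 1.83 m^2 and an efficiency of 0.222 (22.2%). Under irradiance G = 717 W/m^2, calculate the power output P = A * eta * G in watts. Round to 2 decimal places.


Use the solar power formula P = A * eta * G.
Given: A = 1.83 m^2, eta = 0.222, G = 717 W/m^2
P = 1.83 * 0.222 * 717
P = 291.29 W

291.29
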